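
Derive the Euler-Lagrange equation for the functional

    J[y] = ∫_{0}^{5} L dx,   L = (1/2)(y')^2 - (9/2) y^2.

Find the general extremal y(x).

The Lagrangian is L = (1/2)(y')^2 - (9/2) y^2.
∂L/∂y = -9y.
∂L/∂y' = y'.
The Euler-Lagrange equation d/dx(∂L/∂y') − ∂L/∂y = 0 becomes:
    y'' + 9 y = 0
General solution: y(x) = A sin(3x) + B cos(3x), where A and B are arbitrary constants fixed by the endpoint conditions.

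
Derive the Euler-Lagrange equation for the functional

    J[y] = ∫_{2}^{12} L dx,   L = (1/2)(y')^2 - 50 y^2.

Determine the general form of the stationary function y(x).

The Lagrangian is L = (1/2)(y')^2 - 50 y^2.
∂L/∂y = -100y.
∂L/∂y' = y'.
The Euler-Lagrange equation d/dx(∂L/∂y') − ∂L/∂y = 0 becomes:
    y'' + 100 y = 0
General solution: y(x) = A sin(10x) + B cos(10x), where A and B are arbitrary constants fixed by the endpoint conditions.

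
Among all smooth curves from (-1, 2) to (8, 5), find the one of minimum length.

Arc-length functional: J[y] = ∫ sqrt(1 + (y')^2) dx.
Lagrangian L = sqrt(1 + (y')^2) has no explicit y dependence, so ∂L/∂y = 0 and the Euler-Lagrange equation gives
    d/dx( y' / sqrt(1 + (y')^2) ) = 0  ⇒  y' / sqrt(1 + (y')^2) = const.
Hence y' is constant, so y(x) is affine.
Fitting the endpoints (-1, 2) and (8, 5):
    slope m = (5 − 2) / (8 − (-1)) = 1/3,
    intercept c = 2 − m·(-1) = 7/3.
Extremal: y(x) = (1/3) x + 7/3.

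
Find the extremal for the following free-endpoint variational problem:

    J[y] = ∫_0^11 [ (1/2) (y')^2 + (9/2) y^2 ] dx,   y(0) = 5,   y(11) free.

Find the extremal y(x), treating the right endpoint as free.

The Lagrangian L = (1/2) (y')^2 + (9/2) y^2 gives
    ∂L/∂y = 9 y,   ∂L/∂y' = y'.
Euler-Lagrange: y'' − 9 y = 0.
With k = 3, the general solution is
    y(x) = A cosh(3 x) + B sinh(3 x).
Fixed left endpoint y(0) = 5 ⇒ A = 5.
The right endpoint x = 11 is free, so the natural (transversality) condition is ∂L/∂y' |_{x=11} = 0, i.e. y'(11) = 0.
Compute y'(x) = A k sinh(k x) + B k cosh(k x), so
    y'(11) = A k sinh(k·11) + B k cosh(k·11) = 0
    ⇒ B = −A tanh(k·11) = − 5 tanh(3·11).
Therefore the extremal is
    y(x) = 5 cosh(3 x) − 5 tanh(3·11) sinh(3 x).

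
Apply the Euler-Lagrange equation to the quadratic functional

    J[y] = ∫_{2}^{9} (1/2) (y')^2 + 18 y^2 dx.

The Lagrangian is L = (1/2) (y')^2 + 18 y^2.
Compute ∂L/∂y = 36y, ∂L/∂y' = y'.
The Euler-Lagrange equation d/dx(∂L/∂y') − ∂L/∂y = 0 reduces to
    y'' − 36 y = 0.
Its general solution is
    y(x) = A e^(6x) + B e^(−6x),
with A, B fixed by the endpoint conditions.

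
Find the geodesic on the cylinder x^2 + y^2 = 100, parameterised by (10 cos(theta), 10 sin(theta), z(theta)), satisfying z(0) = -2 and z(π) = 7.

Parameterise the cylinder of radius R = 10 as
    r(θ) = (10 cos θ, 10 sin θ, z(θ)).
The arc-length element is
    ds = sqrt(100 + (dz/dθ)^2) dθ,
so the Lagrangian is L = sqrt(100 + z'^2).
L depends on z' only, not on z or θ, so ∂L/∂z = 0 and
    ∂L/∂z' = z' / sqrt(100 + z'^2).
The Euler-Lagrange equation gives
    d/dθ( z' / sqrt(100 + z'^2) ) = 0,
so z' is constant. Integrating once:
    z(θ) = a θ + b,
a helix on the cylinder (a straight line when the cylinder is unrolled). The constants a, b are determined by the endpoint conditions.
With endpoint conditions z(0) = -2 and z(π) = 7: from z(0) = b we get b = -2, and a·π + -2 = 7 gives a = 9/π, so
    z(θ) = (9/π) θ − 2.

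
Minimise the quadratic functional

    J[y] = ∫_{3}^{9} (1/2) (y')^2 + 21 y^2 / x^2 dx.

The Lagrangian is L = (1/2) (y')^2 + 21 y^2 / x^2.
Compute ∂L/∂y = 42y/x^2, ∂L/∂y' = y'.
The Euler-Lagrange equation d/dx(∂L/∂y') − ∂L/∂y = 0 reduces to
    y'' − 42/x^2 · y = 0  (x > 0).
Its general solution is
    y(x) = A x^7 + B x^(-6),
with A, B fixed by the endpoint conditions.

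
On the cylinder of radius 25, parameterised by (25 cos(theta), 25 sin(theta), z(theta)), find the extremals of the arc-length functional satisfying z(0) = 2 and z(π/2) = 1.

Parameterise the cylinder of radius R = 25 as
    r(θ) = (25 cos θ, 25 sin θ, z(θ)).
The arc-length element is
    ds = sqrt(625 + (dz/dθ)^2) dθ,
so the Lagrangian is L = sqrt(625 + z'^2).
L depends on z' only, not on z or θ, so ∂L/∂z = 0 and
    ∂L/∂z' = z' / sqrt(625 + z'^2).
The Euler-Lagrange equation gives
    d/dθ( z' / sqrt(625 + z'^2) ) = 0,
so z' is constant. Integrating once:
    z(θ) = a θ + b,
a helix on the cylinder (a straight line when the cylinder is unrolled). The constants a, b are determined by the endpoint conditions.
With endpoint conditions z(0) = 2 and z(π/2) = 1: from z(0) = b we get b = 2, and a·π/2 + 2 = 1 gives a = -2/π, so
    z(θ) = (-2/π) θ + 2.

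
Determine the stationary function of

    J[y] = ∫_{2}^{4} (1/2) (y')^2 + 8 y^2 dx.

The Lagrangian is L = (1/2) (y')^2 + 8 y^2.
Compute ∂L/∂y = 16y, ∂L/∂y' = y'.
The Euler-Lagrange equation d/dx(∂L/∂y') − ∂L/∂y = 0 reduces to
    y'' − 16 y = 0.
Its general solution is
    y(x) = A e^(4x) + B e^(−4x),
with A, B fixed by the endpoint conditions.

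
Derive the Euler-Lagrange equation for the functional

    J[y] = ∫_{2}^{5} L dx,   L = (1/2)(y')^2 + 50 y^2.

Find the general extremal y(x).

The Lagrangian is L = (1/2)(y')^2 + 50 y^2.
∂L/∂y = 100y.
∂L/∂y' = y'.
The Euler-Lagrange equation d/dx(∂L/∂y') − ∂L/∂y = 0 becomes:
    y'' - 100 y = 0
General solution: y(x) = A e^(10x) + B e^(-10x), where A and B are arbitrary constants fixed by the endpoint conditions.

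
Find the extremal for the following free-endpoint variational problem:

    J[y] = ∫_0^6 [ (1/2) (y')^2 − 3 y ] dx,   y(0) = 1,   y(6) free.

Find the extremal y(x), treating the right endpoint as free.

The Lagrangian L = (1/2) (y')^2 − 3 y gives
    ∂L/∂y = −3,   ∂L/∂y' = y'.
Euler-Lagrange: d/dx(y') − (−3) = 0, i.e. y'' + 3 = 0, so
    y(x) = −(3/2) x^2 + C1 x + C2.
Fixed left endpoint y(0) = 1 ⇒ C2 = 1.
The right endpoint x = 6 is free, so the natural (transversality) condition is ∂L/∂y' |_{x=6} = 0, i.e. y'(6) = 0.
Compute y'(x) = −3 x + C1, so y'(6) = −18 + C1 = 0 ⇒ C1 = 18.
Therefore the extremal is
    y(x) = −(3/2) x^2 + 18 x + 1.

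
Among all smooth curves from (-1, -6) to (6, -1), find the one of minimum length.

Arc-length functional: J[y] = ∫ sqrt(1 + (y')^2) dx.
Lagrangian L = sqrt(1 + (y')^2) has no explicit y dependence, so ∂L/∂y = 0 and the Euler-Lagrange equation gives
    d/dx( y' / sqrt(1 + (y')^2) ) = 0  ⇒  y' / sqrt(1 + (y')^2) = const.
Hence y' is constant, so y(x) is affine.
Fitting the endpoints (-1, -6) and (6, -1):
    slope m = ((-1) − (-6)) / (6 − (-1)) = 5/7,
    intercept c = (-6) − m·(-1) = -37/7.
Extremal: y(x) = (5/7) x - 37/7.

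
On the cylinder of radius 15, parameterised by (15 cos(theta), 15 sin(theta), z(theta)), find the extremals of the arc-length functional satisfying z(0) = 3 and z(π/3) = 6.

Parameterise the cylinder of radius R = 15 as
    r(θ) = (15 cos θ, 15 sin θ, z(θ)).
The arc-length element is
    ds = sqrt(225 + (dz/dθ)^2) dθ,
so the Lagrangian is L = sqrt(225 + z'^2).
L depends on z' only, not on z or θ, so ∂L/∂z = 0 and
    ∂L/∂z' = z' / sqrt(225 + z'^2).
The Euler-Lagrange equation gives
    d/dθ( z' / sqrt(225 + z'^2) ) = 0,
so z' is constant. Integrating once:
    z(θ) = a θ + b,
a helix on the cylinder (a straight line when the cylinder is unrolled). The constants a, b are determined by the endpoint conditions.
With endpoint conditions z(0) = 3 and z(π/3) = 6: from z(0) = b we get b = 3, and a·π/3 + 3 = 6 gives a = 9/π, so
    z(θ) = (9/π) θ + 3.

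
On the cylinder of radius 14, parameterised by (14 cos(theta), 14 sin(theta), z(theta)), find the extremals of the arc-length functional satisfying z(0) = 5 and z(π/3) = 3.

Parameterise the cylinder of radius R = 14 as
    r(θ) = (14 cos θ, 14 sin θ, z(θ)).
The arc-length element is
    ds = sqrt(196 + (dz/dθ)^2) dθ,
so the Lagrangian is L = sqrt(196 + z'^2).
L depends on z' only, not on z or θ, so ∂L/∂z = 0 and
    ∂L/∂z' = z' / sqrt(196 + z'^2).
The Euler-Lagrange equation gives
    d/dθ( z' / sqrt(196 + z'^2) ) = 0,
so z' is constant. Integrating once:
    z(θ) = a θ + b,
a helix on the cylinder (a straight line when the cylinder is unrolled). The constants a, b are determined by the endpoint conditions.
With endpoint conditions z(0) = 5 and z(π/3) = 3: from z(0) = b we get b = 5, and a·π/3 + 5 = 3 gives a = -6/π, so
    z(θ) = (-6/π) θ + 5.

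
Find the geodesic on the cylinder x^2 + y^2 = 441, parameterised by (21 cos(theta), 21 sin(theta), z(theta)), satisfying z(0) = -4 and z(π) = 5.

Parameterise the cylinder of radius R = 21 as
    r(θ) = (21 cos θ, 21 sin θ, z(θ)).
The arc-length element is
    ds = sqrt(441 + (dz/dθ)^2) dθ,
so the Lagrangian is L = sqrt(441 + z'^2).
L depends on z' only, not on z or θ, so ∂L/∂z = 0 and
    ∂L/∂z' = z' / sqrt(441 + z'^2).
The Euler-Lagrange equation gives
    d/dθ( z' / sqrt(441 + z'^2) ) = 0,
so z' is constant. Integrating once:
    z(θ) = a θ + b,
a helix on the cylinder (a straight line when the cylinder is unrolled). The constants a, b are determined by the endpoint conditions.
With endpoint conditions z(0) = -4 and z(π) = 5: from z(0) = b we get b = -4, and a·π + -4 = 5 gives a = 9/π, so
    z(θ) = (9/π) θ − 4.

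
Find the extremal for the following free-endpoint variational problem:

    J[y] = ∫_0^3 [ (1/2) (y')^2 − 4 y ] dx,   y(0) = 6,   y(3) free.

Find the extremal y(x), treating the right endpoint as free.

The Lagrangian L = (1/2) (y')^2 − 4 y gives
    ∂L/∂y = −4,   ∂L/∂y' = y'.
Euler-Lagrange: d/dx(y') − (−4) = 0, i.e. y'' + 4 = 0, so
    y(x) = −(4/2) x^2 + C1 x + C2.
Fixed left endpoint y(0) = 6 ⇒ C2 = 6.
The right endpoint x = 3 is free, so the natural (transversality) condition is ∂L/∂y' |_{x=3} = 0, i.e. y'(3) = 0.
Compute y'(x) = −4 x + C1, so y'(3) = −12 + C1 = 0 ⇒ C1 = 12.
Therefore the extremal is
    y(x) = −2 x^2 + 12 x + 6.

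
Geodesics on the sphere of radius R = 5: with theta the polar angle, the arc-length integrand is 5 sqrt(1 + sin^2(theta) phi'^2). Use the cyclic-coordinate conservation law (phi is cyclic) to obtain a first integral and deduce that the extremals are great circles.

On the sphere of radius R = 5 with spherical coordinates (θ, φ), the induced metric is
    ds^2 = 25(dθ^2 + sin^2(θ) dφ^2).
Parameterise by θ; the arc-length functional is
    J[φ] = ∫ 5 sqrt(1 + sin^2(θ) (dφ/dθ)^2) dθ,
so L = 5 sqrt(1 + sin^2(θ) φ'^2). Compute
    ∂L/∂φ = 0  (L has no explicit φ dependence),
    ∂L/∂φ' = 5 sin^2(θ) φ' / sqrt(1 + sin^2(θ) φ'^2).
Since ∂L/∂φ = 0, the Euler-Lagrange equation
    d/dθ(∂L/∂φ') − ∂L/∂φ = 0
reduces to d/dθ(∂L/∂φ') = 0, i.e. the momentum conjugate to φ is conserved:
    5 sin^2(θ) φ' / sqrt(1 + sin^2(θ) φ'^2) = C.
The overall factor of 5 is constant, so dividing through gives Clairaut's relation sin^2(θ) φ' / sqrt(1 + sin^2(θ) φ'^2) = C' (with C' = C/5). Solving for φ' and integrating gives the great-circle family
    cot(θ) = A cos(φ − φ_0),
i.e. the intersection of the sphere with a plane through the origin. The two constants A and φ_0 (equivalently C and one phase) are fixed by the two endpoint conditions.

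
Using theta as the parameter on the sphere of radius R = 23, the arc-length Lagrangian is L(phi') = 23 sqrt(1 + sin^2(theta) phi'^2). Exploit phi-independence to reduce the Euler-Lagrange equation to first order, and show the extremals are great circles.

On the sphere of radius R = 23 with spherical coordinates (θ, φ), the induced metric is
    ds^2 = 529(dθ^2 + sin^2(θ) dφ^2).
Parameterise by θ; the arc-length functional is
    J[φ] = ∫ 23 sqrt(1 + sin^2(θ) (dφ/dθ)^2) dθ,
so L = 23 sqrt(1 + sin^2(θ) φ'^2). Compute
    ∂L/∂φ = 0  (L has no explicit φ dependence),
    ∂L/∂φ' = 23 sin^2(θ) φ' / sqrt(1 + sin^2(θ) φ'^2).
Since ∂L/∂φ = 0, the Euler-Lagrange equation
    d/dθ(∂L/∂φ') − ∂L/∂φ = 0
reduces to d/dθ(∂L/∂φ') = 0, i.e. the momentum conjugate to φ is conserved:
    23 sin^2(θ) φ' / sqrt(1 + sin^2(θ) φ'^2) = C.
The overall factor of 23 is constant, so dividing through gives Clairaut's relation sin^2(θ) φ' / sqrt(1 + sin^2(θ) φ'^2) = C' (with C' = C/23). Solving for φ' and integrating gives the great-circle family
    cot(θ) = A cos(φ − φ_0),
i.e. the intersection of the sphere with a plane through the origin. The two constants A and φ_0 (equivalently C and one phase) are fixed by the two endpoint conditions.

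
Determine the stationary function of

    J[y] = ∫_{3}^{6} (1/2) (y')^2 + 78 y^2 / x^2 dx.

The Lagrangian is L = (1/2) (y')^2 + 78 y^2 / x^2.
Compute ∂L/∂y = 156y/x^2, ∂L/∂y' = y'.
The Euler-Lagrange equation d/dx(∂L/∂y') − ∂L/∂y = 0 reduces to
    y'' − 156/x^2 · y = 0  (x > 0).
Its general solution is
    y(x) = A x^13 + B x^(-12),
with A, B fixed by the endpoint conditions.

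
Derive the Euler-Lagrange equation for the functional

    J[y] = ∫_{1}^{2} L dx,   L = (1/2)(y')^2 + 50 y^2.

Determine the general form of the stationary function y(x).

The Lagrangian is L = (1/2)(y')^2 + 50 y^2.
∂L/∂y = 100y.
∂L/∂y' = y'.
The Euler-Lagrange equation d/dx(∂L/∂y') − ∂L/∂y = 0 becomes:
    y'' - 100 y = 0
General solution: y(x) = A e^(10x) + B e^(-10x), where A and B are arbitrary constants fixed by the endpoint conditions.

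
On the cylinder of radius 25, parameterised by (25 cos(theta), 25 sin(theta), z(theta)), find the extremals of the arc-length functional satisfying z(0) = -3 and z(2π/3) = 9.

Parameterise the cylinder of radius R = 25 as
    r(θ) = (25 cos θ, 25 sin θ, z(θ)).
The arc-length element is
    ds = sqrt(625 + (dz/dθ)^2) dθ,
so the Lagrangian is L = sqrt(625 + z'^2).
L depends on z' only, not on z or θ, so ∂L/∂z = 0 and
    ∂L/∂z' = z' / sqrt(625 + z'^2).
The Euler-Lagrange equation gives
    d/dθ( z' / sqrt(625 + z'^2) ) = 0,
so z' is constant. Integrating once:
    z(θ) = a θ + b,
a helix on the cylinder (a straight line when the cylinder is unrolled). The constants a, b are determined by the endpoint conditions.
With endpoint conditions z(0) = -3 and z(2π/3) = 9: from z(0) = b we get b = -3, and a·2π/3 + -3 = 9 gives a = 18/π, so
    z(θ) = (18/π) θ − 3.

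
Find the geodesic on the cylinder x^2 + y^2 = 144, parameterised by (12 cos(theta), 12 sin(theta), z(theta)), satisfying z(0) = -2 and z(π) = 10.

Parameterise the cylinder of radius R = 12 as
    r(θ) = (12 cos θ, 12 sin θ, z(θ)).
The arc-length element is
    ds = sqrt(144 + (dz/dθ)^2) dθ,
so the Lagrangian is L = sqrt(144 + z'^2).
L depends on z' only, not on z or θ, so ∂L/∂z = 0 and
    ∂L/∂z' = z' / sqrt(144 + z'^2).
The Euler-Lagrange equation gives
    d/dθ( z' / sqrt(144 + z'^2) ) = 0,
so z' is constant. Integrating once:
    z(θ) = a θ + b,
a helix on the cylinder (a straight line when the cylinder is unrolled). The constants a, b are determined by the endpoint conditions.
With endpoint conditions z(0) = -2 and z(π) = 10: from z(0) = b we get b = -2, and a·π + -2 = 10 gives a = 12/π, so
    z(θ) = (12/π) θ − 2.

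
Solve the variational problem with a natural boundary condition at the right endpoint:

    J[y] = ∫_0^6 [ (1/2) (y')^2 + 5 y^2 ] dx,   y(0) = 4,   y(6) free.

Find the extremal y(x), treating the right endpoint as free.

The Lagrangian L = (1/2) (y')^2 + 5 y^2 gives
    ∂L/∂y = 10 y,   ∂L/∂y' = y'.
Euler-Lagrange: y'' − 10 y = 0.
With k = sqrt(10), the general solution is
    y(x) = A cosh(sqrt(10) x) + B sinh(sqrt(10) x).
Fixed left endpoint y(0) = 4 ⇒ A = 4.
The right endpoint x = 6 is free, so the natural (transversality) condition is ∂L/∂y' |_{x=6} = 0, i.e. y'(6) = 0.
Compute y'(x) = A k sinh(k x) + B k cosh(k x), so
    y'(6) = A k sinh(k·6) + B k cosh(k·6) = 0
    ⇒ B = −A tanh(k·6) = − 4 tanh(sqrt(10)·6).
Therefore the extremal is
    y(x) = 4 cosh(sqrt(10) x) − 4 tanh(sqrt(10)·6) sinh(sqrt(10) x).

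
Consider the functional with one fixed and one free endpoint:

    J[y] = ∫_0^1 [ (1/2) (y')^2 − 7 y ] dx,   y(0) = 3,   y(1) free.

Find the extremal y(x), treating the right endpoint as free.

The Lagrangian L = (1/2) (y')^2 − 7 y gives
    ∂L/∂y = −7,   ∂L/∂y' = y'.
Euler-Lagrange: d/dx(y') − (−7) = 0, i.e. y'' + 7 = 0, so
    y(x) = −(7/2) x^2 + C1 x + C2.
Fixed left endpoint y(0) = 3 ⇒ C2 = 3.
The right endpoint x = 1 is free, so the natural (transversality) condition is ∂L/∂y' |_{x=1} = 0, i.e. y'(1) = 0.
Compute y'(x) = −7 x + C1, so y'(1) = −7 + C1 = 0 ⇒ C1 = 7.
Therefore the extremal is
    y(x) = −(7/2) x^2 + 7 x + 3.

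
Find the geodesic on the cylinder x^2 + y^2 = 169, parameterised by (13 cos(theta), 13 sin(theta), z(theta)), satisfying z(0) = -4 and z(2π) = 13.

Parameterise the cylinder of radius R = 13 as
    r(θ) = (13 cos θ, 13 sin θ, z(θ)).
The arc-length element is
    ds = sqrt(169 + (dz/dθ)^2) dθ,
so the Lagrangian is L = sqrt(169 + z'^2).
L depends on z' only, not on z or θ, so ∂L/∂z = 0 and
    ∂L/∂z' = z' / sqrt(169 + z'^2).
The Euler-Lagrange equation gives
    d/dθ( z' / sqrt(169 + z'^2) ) = 0,
so z' is constant. Integrating once:
    z(θ) = a θ + b,
a helix on the cylinder (a straight line when the cylinder is unrolled). The constants a, b are determined by the endpoint conditions.
With endpoint conditions z(0) = -4 and z(2π) = 13: from z(0) = b we get b = -4, and a·2π + -4 = 13 gives a = 17/(2π), so
    z(θ) = (17/(2π)) θ − 4.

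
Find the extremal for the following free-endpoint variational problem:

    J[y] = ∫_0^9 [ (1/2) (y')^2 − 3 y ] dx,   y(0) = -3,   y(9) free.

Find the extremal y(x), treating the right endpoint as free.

The Lagrangian L = (1/2) (y')^2 − 3 y gives
    ∂L/∂y = −3,   ∂L/∂y' = y'.
Euler-Lagrange: d/dx(y') − (−3) = 0, i.e. y'' + 3 = 0, so
    y(x) = −(3/2) x^2 + C1 x + C2.
Fixed left endpoint y(0) = -3 ⇒ C2 = -3.
The right endpoint x = 9 is free, so the natural (transversality) condition is ∂L/∂y' |_{x=9} = 0, i.e. y'(9) = 0.
Compute y'(x) = −3 x + C1, so y'(9) = −27 + C1 = 0 ⇒ C1 = 27.
Therefore the extremal is
    y(x) = −(3/2) x^2 + 27 x − 3.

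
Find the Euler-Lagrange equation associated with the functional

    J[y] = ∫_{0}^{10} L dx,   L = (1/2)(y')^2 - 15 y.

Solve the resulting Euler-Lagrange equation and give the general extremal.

The Lagrangian is L = (1/2)(y')^2 - 15 y.
∂L/∂y = -15.
∂L/∂y' = y'.
The Euler-Lagrange equation d/dx(∂L/∂y') − ∂L/∂y = 0 becomes:
    y'' + 15 = 0
General solution: y(x) = -(15/2) x^2 + A x + B, where A and B are arbitrary constants fixed by the endpoint conditions.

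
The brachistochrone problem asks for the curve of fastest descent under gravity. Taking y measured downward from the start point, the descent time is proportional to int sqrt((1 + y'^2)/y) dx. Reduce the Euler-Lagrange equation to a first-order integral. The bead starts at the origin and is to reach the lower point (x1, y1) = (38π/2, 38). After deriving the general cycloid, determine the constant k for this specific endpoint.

The Lagrangian L = sqrt((1 + y'^2) / y) has no explicit x dependence, so the Beltrami identity applies:
    L − y' ∂L/∂y' = C.
Compute ∂L/∂y' = y' / sqrt(y (1 + y'^2)).
Substitute:
    sqrt((1 + y'^2)/y) − y'·y' / sqrt(y (1 + y'^2))
    = (1 + y'^2) / sqrt(y (1 + y'^2)) − y'^2 / sqrt(y (1 + y'^2))
    = 1 / sqrt(y (1 + y'^2)) = C.
Squaring and rearranging gives the first integral
    y (1 + y'^2) = 1/C^2 =: k   (constant).
Solving this first-order ODE by the substitution
    y = (k/2)(1 − cos θ)
yields the cycloid parameterisation
    x(θ) = (k/2)(θ − sin θ),   y(θ) = (k/2)(1 − cos θ).
The constant k is fixed by the endpoint condition.
Now fit the given lower endpoint (x1, y1) = (38π/2, 38). At the bottom of the first arch (θ = π), the parametric equations give
    y(π) = (k/2)(1 − cos π) = k,
    x(π) = (k/2)(π − sin π) = kπ/2.
Matching y(π) = 38 gives k = 38, consistent with x(π) = 38π/2. Therefore the specific cycloid is
    x(θ) = (38/2)(θ − sin θ),   y(θ) = (38/2)(1 − cos θ).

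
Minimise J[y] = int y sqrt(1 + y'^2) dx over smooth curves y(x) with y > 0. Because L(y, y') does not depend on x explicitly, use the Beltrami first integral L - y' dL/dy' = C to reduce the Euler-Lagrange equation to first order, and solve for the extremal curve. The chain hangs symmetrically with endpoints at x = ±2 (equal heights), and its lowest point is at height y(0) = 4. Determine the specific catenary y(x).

The Lagrangian L(y, y') = y sqrt(1 + y'^2) has no explicit x dependence, so the Beltrami identity applies:
    L − y' ∂L/∂y' = C.
Compute ∂L/∂y' = y · y' / sqrt(1 + y'^2). Then
    L − y' ∂L/∂y'
    = y sqrt(1 + y'^2) − y · y'^2 / sqrt(1 + y'^2)
    = y (1 + y'^2 − y'^2) / sqrt(1 + y'^2)
    = y / sqrt(1 + y'^2) = C.
Squaring gives y^2 = C^2 (1 + y'^2), i.e.
    y'^2 = y^2 / C^2 − 1.
Separating variables,
    dy / sqrt(y^2 − C^2) = dx / C,
and integrating gives arccosh(y / C) = (x − a)/C, so
    y(x) = C cosh((x − a)/C),
the catenary. The constants C and a are fixed by the two endpoint conditions (and, for the hanging-chain problem, the length constraint selects C).
Now fit the given data. The endpoints x = ±2 are symmetric at equal height, so the catenary is even about its minimum: a = 0 and y(x) = C cosh(x/C). The lowest point is y(0) = C cosh(0) = C, and we are told y(0) = 4, so C = 4. Therefore
    y(x) = 4 cosh(x/4),
and at the endpoints
    y(±2) = 4 cosh(2/4).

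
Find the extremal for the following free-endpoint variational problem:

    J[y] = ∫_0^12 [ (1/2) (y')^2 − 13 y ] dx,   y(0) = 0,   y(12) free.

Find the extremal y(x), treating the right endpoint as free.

The Lagrangian L = (1/2) (y')^2 − 13 y gives
    ∂L/∂y = −13,   ∂L/∂y' = y'.
Euler-Lagrange: d/dx(y') − (−13) = 0, i.e. y'' + 13 = 0, so
    y(x) = −(13/2) x^2 + C1 x + C2.
Fixed left endpoint y(0) = 0 ⇒ C2 = 0.
The right endpoint x = 12 is free, so the natural (transversality) condition is ∂L/∂y' |_{x=12} = 0, i.e. y'(12) = 0.
Compute y'(x) = −13 x + C1, so y'(12) = −156 + C1 = 0 ⇒ C1 = 156.
Therefore the extremal is
    y(x) = −(13/2) x^2 + 156 x.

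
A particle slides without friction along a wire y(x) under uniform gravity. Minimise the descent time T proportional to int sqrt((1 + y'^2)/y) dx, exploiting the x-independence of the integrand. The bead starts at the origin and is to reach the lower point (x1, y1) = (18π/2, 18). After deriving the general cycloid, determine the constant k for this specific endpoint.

The Lagrangian L = sqrt((1 + y'^2) / y) has no explicit x dependence, so the Beltrami identity applies:
    L − y' ∂L/∂y' = C.
Compute ∂L/∂y' = y' / sqrt(y (1 + y'^2)).
Substitute:
    sqrt((1 + y'^2)/y) − y'·y' / sqrt(y (1 + y'^2))
    = (1 + y'^2) / sqrt(y (1 + y'^2)) − y'^2 / sqrt(y (1 + y'^2))
    = 1 / sqrt(y (1 + y'^2)) = C.
Squaring and rearranging gives the first integral
    y (1 + y'^2) = 1/C^2 =: k   (constant).
Solving this first-order ODE by the substitution
    y = (k/2)(1 − cos θ)
yields the cycloid parameterisation
    x(θ) = (k/2)(θ − sin θ),   y(θ) = (k/2)(1 − cos θ).
The constant k is fixed by the endpoint condition.
Now fit the given lower endpoint (x1, y1) = (18π/2, 18). At the bottom of the first arch (θ = π), the parametric equations give
    y(π) = (k/2)(1 − cos π) = k,
    x(π) = (k/2)(π − sin π) = kπ/2.
Matching y(π) = 18 gives k = 18, consistent with x(π) = 18π/2. Therefore the specific cycloid is
    x(θ) = (18/2)(θ − sin θ),   y(θ) = (18/2)(1 − cos θ).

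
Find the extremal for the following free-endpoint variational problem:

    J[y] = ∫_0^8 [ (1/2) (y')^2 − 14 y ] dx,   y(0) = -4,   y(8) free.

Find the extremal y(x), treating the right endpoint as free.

The Lagrangian L = (1/2) (y')^2 − 14 y gives
    ∂L/∂y = −14,   ∂L/∂y' = y'.
Euler-Lagrange: d/dx(y') − (−14) = 0, i.e. y'' + 14 = 0, so
    y(x) = −(14/2) x^2 + C1 x + C2.
Fixed left endpoint y(0) = -4 ⇒ C2 = -4.
The right endpoint x = 8 is free, so the natural (transversality) condition is ∂L/∂y' |_{x=8} = 0, i.e. y'(8) = 0.
Compute y'(x) = −14 x + C1, so y'(8) = −112 + C1 = 0 ⇒ C1 = 112.
Therefore the extremal is
    y(x) = −7 x^2 + 112 x − 4.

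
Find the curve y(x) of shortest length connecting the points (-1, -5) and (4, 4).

Arc-length functional: J[y] = ∫ sqrt(1 + (y')^2) dx.
Lagrangian L = sqrt(1 + (y')^2) has no explicit y dependence, so ∂L/∂y = 0 and the Euler-Lagrange equation gives
    d/dx( y' / sqrt(1 + (y')^2) ) = 0  ⇒  y' / sqrt(1 + (y')^2) = const.
Hence y' is constant, so y(x) is affine.
Fitting the endpoints (-1, -5) and (4, 4):
    slope m = (4 − (-5)) / (4 − (-1)) = 9/5,
    intercept c = (-5) − m·(-1) = -16/5.
Extremal: y(x) = (9/5) x - 16/5.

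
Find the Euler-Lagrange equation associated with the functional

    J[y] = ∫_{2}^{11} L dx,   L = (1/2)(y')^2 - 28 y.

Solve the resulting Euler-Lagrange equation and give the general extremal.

The Lagrangian is L = (1/2)(y')^2 - 28 y.
∂L/∂y = -28.
∂L/∂y' = y'.
The Euler-Lagrange equation d/dx(∂L/∂y') − ∂L/∂y = 0 becomes:
    y'' + 28 = 0
General solution: y(x) = -14 x^2 + A x + B, where A and B are arbitrary constants fixed by the endpoint conditions.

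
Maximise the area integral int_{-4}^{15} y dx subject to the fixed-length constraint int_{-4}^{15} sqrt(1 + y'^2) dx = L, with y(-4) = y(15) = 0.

Set up the augmented Lagrangian using a multiplier λ for the length constraint:
    F(y, y') = y − λ sqrt(1 + y'^2).
F has no explicit x dependence, so the Beltrami identity yields a first integral
    F − y' ∂F/∂y' = C.
Compute ∂F/∂y' = −λ y' / sqrt(1 + y'^2). Then
    y − λ sqrt(1 + y'^2) + λ y'^2 / sqrt(1 + y'^2) = C
    ⇒  y − λ / sqrt(1 + y'^2) = C.
Solving for y' and integrating gives
    (x − a)^2 + (y − b)^2 = λ^2,
a circular arc of radius λ. The constants a, b are determined by the endpoint conditions y(-4) = y(15) = 0, and λ is fixed implicitly by the length constraint
    ∫_{-4}^{15} sqrt(1 + y'^2) dx = L.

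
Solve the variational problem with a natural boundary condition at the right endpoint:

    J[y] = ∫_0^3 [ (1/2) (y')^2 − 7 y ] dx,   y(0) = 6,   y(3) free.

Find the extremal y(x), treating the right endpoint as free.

The Lagrangian L = (1/2) (y')^2 − 7 y gives
    ∂L/∂y = −7,   ∂L/∂y' = y'.
Euler-Lagrange: d/dx(y') − (−7) = 0, i.e. y'' + 7 = 0, so
    y(x) = −(7/2) x^2 + C1 x + C2.
Fixed left endpoint y(0) = 6 ⇒ C2 = 6.
The right endpoint x = 3 is free, so the natural (transversality) condition is ∂L/∂y' |_{x=3} = 0, i.e. y'(3) = 0.
Compute y'(x) = −7 x + C1, so y'(3) = −21 + C1 = 0 ⇒ C1 = 21.
Therefore the extremal is
    y(x) = −(7/2) x^2 + 21 x + 6.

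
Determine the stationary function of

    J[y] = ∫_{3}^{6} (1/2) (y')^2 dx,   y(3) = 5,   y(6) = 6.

The Lagrangian is L = (1/2) (y')^2.
Compute ∂L/∂y = 0, ∂L/∂y' = y'.
The Euler-Lagrange equation d/dx(∂L/∂y') − ∂L/∂y = 0 reduces to
    y'' = 0.
Its general solution is
    y(x) = A x + B,
with A, B fixed by the endpoint conditions.
Applying the endpoint conditions y(3) = 5 and y(6) = 6: solve A·3 + B = 5 and A·6 + B = 6. Subtracting gives A(6 − 3) = 6 − 5, so A = 1/3, and B = 5 − A·3 = 4. Therefore
    y(x) = (1/3) x + 4.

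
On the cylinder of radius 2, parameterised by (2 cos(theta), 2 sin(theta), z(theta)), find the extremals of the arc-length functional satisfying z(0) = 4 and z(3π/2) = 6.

Parameterise the cylinder of radius R = 2 as
    r(θ) = (2 cos θ, 2 sin θ, z(θ)).
The arc-length element is
    ds = sqrt(4 + (dz/dθ)^2) dθ,
so the Lagrangian is L = sqrt(4 + z'^2).
L depends on z' only, not on z or θ, so ∂L/∂z = 0 and
    ∂L/∂z' = z' / sqrt(4 + z'^2).
The Euler-Lagrange equation gives
    d/dθ( z' / sqrt(4 + z'^2) ) = 0,
so z' is constant. Integrating once:
    z(θ) = a θ + b,
a helix on the cylinder (a straight line when the cylinder is unrolled). The constants a, b are determined by the endpoint conditions.
With endpoint conditions z(0) = 4 and z(3π/2) = 6: from z(0) = b we get b = 4, and a·3π/2 + 4 = 6 gives a = 4/(3π), so
    z(θ) = (4/(3π)) θ + 4.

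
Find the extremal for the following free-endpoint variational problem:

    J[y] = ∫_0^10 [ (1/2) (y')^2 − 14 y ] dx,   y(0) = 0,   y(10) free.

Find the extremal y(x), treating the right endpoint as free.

The Lagrangian L = (1/2) (y')^2 − 14 y gives
    ∂L/∂y = −14,   ∂L/∂y' = y'.
Euler-Lagrange: d/dx(y') − (−14) = 0, i.e. y'' + 14 = 0, so
    y(x) = −(14/2) x^2 + C1 x + C2.
Fixed left endpoint y(0) = 0 ⇒ C2 = 0.
The right endpoint x = 10 is free, so the natural (transversality) condition is ∂L/∂y' |_{x=10} = 0, i.e. y'(10) = 0.
Compute y'(x) = −14 x + C1, so y'(10) = −140 + C1 = 0 ⇒ C1 = 140.
Therefore the extremal is
    y(x) = −7 x^2 + 140 x.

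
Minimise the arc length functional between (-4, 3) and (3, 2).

Arc-length functional: J[y] = ∫ sqrt(1 + (y')^2) dx.
Lagrangian L = sqrt(1 + (y')^2) has no explicit y dependence, so ∂L/∂y = 0 and the Euler-Lagrange equation gives
    d/dx( y' / sqrt(1 + (y')^2) ) = 0  ⇒  y' / sqrt(1 + (y')^2) = const.
Hence y' is constant, so y(x) is affine.
Fitting the endpoints (-4, 3) and (3, 2):
    slope m = (2 − 3) / (3 − (-4)) = -1/7,
    intercept c = 3 − m·(-4) = 17/7.
Extremal: y(x) = (-1/7) x + 17/7.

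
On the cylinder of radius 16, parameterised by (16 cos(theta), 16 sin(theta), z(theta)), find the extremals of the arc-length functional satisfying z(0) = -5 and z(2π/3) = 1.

Parameterise the cylinder of radius R = 16 as
    r(θ) = (16 cos θ, 16 sin θ, z(θ)).
The arc-length element is
    ds = sqrt(256 + (dz/dθ)^2) dθ,
so the Lagrangian is L = sqrt(256 + z'^2).
L depends on z' only, not on z or θ, so ∂L/∂z = 0 and
    ∂L/∂z' = z' / sqrt(256 + z'^2).
The Euler-Lagrange equation gives
    d/dθ( z' / sqrt(256 + z'^2) ) = 0,
so z' is constant. Integrating once:
    z(θ) = a θ + b,
a helix on the cylinder (a straight line when the cylinder is unrolled). The constants a, b are determined by the endpoint conditions.
With endpoint conditions z(0) = -5 and z(2π/3) = 1: from z(0) = b we get b = -5, and a·2π/3 + -5 = 1 gives a = 9/π, so
    z(θ) = (9/π) θ − 5.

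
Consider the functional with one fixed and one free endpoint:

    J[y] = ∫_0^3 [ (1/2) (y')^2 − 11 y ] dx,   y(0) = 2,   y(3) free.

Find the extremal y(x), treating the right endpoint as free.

The Lagrangian L = (1/2) (y')^2 − 11 y gives
    ∂L/∂y = −11,   ∂L/∂y' = y'.
Euler-Lagrange: d/dx(y') − (−11) = 0, i.e. y'' + 11 = 0, so
    y(x) = −(11/2) x^2 + C1 x + C2.
Fixed left endpoint y(0) = 2 ⇒ C2 = 2.
The right endpoint x = 3 is free, so the natural (transversality) condition is ∂L/∂y' |_{x=3} = 0, i.e. y'(3) = 0.
Compute y'(x) = −11 x + C1, so y'(3) = −33 + C1 = 0 ⇒ C1 = 33.
Therefore the extremal is
    y(x) = −(11/2) x^2 + 33 x + 2.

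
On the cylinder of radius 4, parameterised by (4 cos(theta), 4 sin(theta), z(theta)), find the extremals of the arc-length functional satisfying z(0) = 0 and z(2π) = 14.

Parameterise the cylinder of radius R = 4 as
    r(θ) = (4 cos θ, 4 sin θ, z(θ)).
The arc-length element is
    ds = sqrt(16 + (dz/dθ)^2) dθ,
so the Lagrangian is L = sqrt(16 + z'^2).
L depends on z' only, not on z or θ, so ∂L/∂z = 0 and
    ∂L/∂z' = z' / sqrt(16 + z'^2).
The Euler-Lagrange equation gives
    d/dθ( z' / sqrt(16 + z'^2) ) = 0,
so z' is constant. Integrating once:
    z(θ) = a θ + b,
a helix on the cylinder (a straight line when the cylinder is unrolled). The constants a, b are determined by the endpoint conditions.
With endpoint conditions z(0) = 0 and z(2π) = 14: from z(0) = b we get b = 0, and a·2π + 0 = 14 gives a = 7/π, so
    z(θ) = (7/π) θ.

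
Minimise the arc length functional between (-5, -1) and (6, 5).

Arc-length functional: J[y] = ∫ sqrt(1 + (y')^2) dx.
Lagrangian L = sqrt(1 + (y')^2) has no explicit y dependence, so ∂L/∂y = 0 and the Euler-Lagrange equation gives
    d/dx( y' / sqrt(1 + (y')^2) ) = 0  ⇒  y' / sqrt(1 + (y')^2) = const.
Hence y' is constant, so y(x) is affine.
Fitting the endpoints (-5, -1) and (6, 5):
    slope m = (5 − (-1)) / (6 − (-5)) = 6/11,
    intercept c = (-1) − m·(-5) = 19/11.
Extremal: y(x) = (6/11) x + 19/11.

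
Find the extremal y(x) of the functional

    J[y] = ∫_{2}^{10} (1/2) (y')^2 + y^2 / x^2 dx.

The Lagrangian is L = (1/2) (y')^2 + y^2 / x^2.
Compute ∂L/∂y = 2y/x^2, ∂L/∂y' = y'.
The Euler-Lagrange equation d/dx(∂L/∂y') − ∂L/∂y = 0 reduces to
    y'' − 2/x^2 · y = 0  (x > 0).
Its general solution is
    y(x) = A x^2 + B / x,
with A, B fixed by the endpoint conditions.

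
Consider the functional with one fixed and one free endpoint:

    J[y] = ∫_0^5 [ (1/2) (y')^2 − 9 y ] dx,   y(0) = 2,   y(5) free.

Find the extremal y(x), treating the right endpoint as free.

The Lagrangian L = (1/2) (y')^2 − 9 y gives
    ∂L/∂y = −9,   ∂L/∂y' = y'.
Euler-Lagrange: d/dx(y') − (−9) = 0, i.e. y'' + 9 = 0, so
    y(x) = −(9/2) x^2 + C1 x + C2.
Fixed left endpoint y(0) = 2 ⇒ C2 = 2.
The right endpoint x = 5 is free, so the natural (transversality) condition is ∂L/∂y' |_{x=5} = 0, i.e. y'(5) = 0.
Compute y'(x) = −9 x + C1, so y'(5) = −45 + C1 = 0 ⇒ C1 = 45.
Therefore the extremal is
    y(x) = −(9/2) x^2 + 45 x + 2.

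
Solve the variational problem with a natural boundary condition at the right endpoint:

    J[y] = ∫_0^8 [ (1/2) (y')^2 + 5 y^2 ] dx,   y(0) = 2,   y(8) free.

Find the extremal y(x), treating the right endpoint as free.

The Lagrangian L = (1/2) (y')^2 + 5 y^2 gives
    ∂L/∂y = 10 y,   ∂L/∂y' = y'.
Euler-Lagrange: y'' − 10 y = 0.
With k = sqrt(10), the general solution is
    y(x) = A cosh(sqrt(10) x) + B sinh(sqrt(10) x).
Fixed left endpoint y(0) = 2 ⇒ A = 2.
The right endpoint x = 8 is free, so the natural (transversality) condition is ∂L/∂y' |_{x=8} = 0, i.e. y'(8) = 0.
Compute y'(x) = A k sinh(k x) + B k cosh(k x), so
    y'(8) = A k sinh(k·8) + B k cosh(k·8) = 0
    ⇒ B = −A tanh(k·8) = − 2 tanh(sqrt(10)·8).
Therefore the extremal is
    y(x) = 2 cosh(sqrt(10) x) − 2 tanh(sqrt(10)·8) sinh(sqrt(10) x).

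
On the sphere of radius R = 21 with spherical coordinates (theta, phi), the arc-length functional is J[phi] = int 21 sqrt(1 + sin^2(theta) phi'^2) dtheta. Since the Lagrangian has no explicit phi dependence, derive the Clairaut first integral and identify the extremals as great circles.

On the sphere of radius R = 21 with spherical coordinates (θ, φ), the induced metric is
    ds^2 = 441(dθ^2 + sin^2(θ) dφ^2).
Parameterise by θ; the arc-length functional is
    J[φ] = ∫ 21 sqrt(1 + sin^2(θ) (dφ/dθ)^2) dθ,
so L = 21 sqrt(1 + sin^2(θ) φ'^2). Compute
    ∂L/∂φ = 0  (L has no explicit φ dependence),
    ∂L/∂φ' = 21 sin^2(θ) φ' / sqrt(1 + sin^2(θ) φ'^2).
Since ∂L/∂φ = 0, the Euler-Lagrange equation
    d/dθ(∂L/∂φ') − ∂L/∂φ = 0
reduces to d/dθ(∂L/∂φ') = 0, i.e. the momentum conjugate to φ is conserved:
    21 sin^2(θ) φ' / sqrt(1 + sin^2(θ) φ'^2) = C.
The overall factor of 21 is constant, so dividing through gives Clairaut's relation sin^2(θ) φ' / sqrt(1 + sin^2(θ) φ'^2) = C' (with C' = C/21). Solving for φ' and integrating gives the great-circle family
    cot(θ) = A cos(φ − φ_0),
i.e. the intersection of the sphere with a plane through the origin. The two constants A and φ_0 (equivalently C and one phase) are fixed by the two endpoint conditions.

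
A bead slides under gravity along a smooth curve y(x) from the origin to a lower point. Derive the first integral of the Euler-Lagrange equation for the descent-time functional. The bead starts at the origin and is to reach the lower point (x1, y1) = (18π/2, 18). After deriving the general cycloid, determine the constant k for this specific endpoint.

The Lagrangian L = sqrt((1 + y'^2) / y) has no explicit x dependence, so the Beltrami identity applies:
    L − y' ∂L/∂y' = C.
Compute ∂L/∂y' = y' / sqrt(y (1 + y'^2)).
Substitute:
    sqrt((1 + y'^2)/y) − y'·y' / sqrt(y (1 + y'^2))
    = (1 + y'^2) / sqrt(y (1 + y'^2)) − y'^2 / sqrt(y (1 + y'^2))
    = 1 / sqrt(y (1 + y'^2)) = C.
Squaring and rearranging gives the first integral
    y (1 + y'^2) = 1/C^2 =: k   (constant).
Solving this first-order ODE by the substitution
    y = (k/2)(1 − cos θ)
yields the cycloid parameterisation
    x(θ) = (k/2)(θ − sin θ),   y(θ) = (k/2)(1 − cos θ).
The constant k is fixed by the endpoint condition.
Now fit the given lower endpoint (x1, y1) = (18π/2, 18). At the bottom of the first arch (θ = π), the parametric equations give
    y(π) = (k/2)(1 − cos π) = k,
    x(π) = (k/2)(π − sin π) = kπ/2.
Matching y(π) = 18 gives k = 18, consistent with x(π) = 18π/2. Therefore the specific cycloid is
    x(θ) = (18/2)(θ − sin θ),   y(θ) = (18/2)(1 − cos θ).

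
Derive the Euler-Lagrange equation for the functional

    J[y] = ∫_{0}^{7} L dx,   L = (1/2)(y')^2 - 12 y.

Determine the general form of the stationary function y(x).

The Lagrangian is L = (1/2)(y')^2 - 12 y.
∂L/∂y = -12.
∂L/∂y' = y'.
The Euler-Lagrange equation d/dx(∂L/∂y') − ∂L/∂y = 0 becomes:
    y'' + 12 = 0
General solution: y(x) = -6 x^2 + A x + B, where A and B are arbitrary constants fixed by the endpoint conditions.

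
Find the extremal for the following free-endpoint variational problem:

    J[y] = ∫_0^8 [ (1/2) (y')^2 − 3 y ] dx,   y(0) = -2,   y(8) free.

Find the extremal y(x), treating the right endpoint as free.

The Lagrangian L = (1/2) (y')^2 − 3 y gives
    ∂L/∂y = −3,   ∂L/∂y' = y'.
Euler-Lagrange: d/dx(y') − (−3) = 0, i.e. y'' + 3 = 0, so
    y(x) = −(3/2) x^2 + C1 x + C2.
Fixed left endpoint y(0) = -2 ⇒ C2 = -2.
The right endpoint x = 8 is free, so the natural (transversality) condition is ∂L/∂y' |_{x=8} = 0, i.e. y'(8) = 0.
Compute y'(x) = −3 x + C1, so y'(8) = −24 + C1 = 0 ⇒ C1 = 24.
Therefore the extremal is
    y(x) = −(3/2) x^2 + 24 x − 2.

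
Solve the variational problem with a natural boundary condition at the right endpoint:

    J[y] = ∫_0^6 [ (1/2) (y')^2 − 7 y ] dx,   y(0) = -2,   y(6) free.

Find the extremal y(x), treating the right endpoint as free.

The Lagrangian L = (1/2) (y')^2 − 7 y gives
    ∂L/∂y = −7,   ∂L/∂y' = y'.
Euler-Lagrange: d/dx(y') − (−7) = 0, i.e. y'' + 7 = 0, so
    y(x) = −(7/2) x^2 + C1 x + C2.
Fixed left endpoint y(0) = -2 ⇒ C2 = -2.
The right endpoint x = 6 is free, so the natural (transversality) condition is ∂L/∂y' |_{x=6} = 0, i.e. y'(6) = 0.
Compute y'(x) = −7 x + C1, so y'(6) = −42 + C1 = 0 ⇒ C1 = 42.
Therefore the extremal is
    y(x) = −(7/2) x^2 + 42 x − 2.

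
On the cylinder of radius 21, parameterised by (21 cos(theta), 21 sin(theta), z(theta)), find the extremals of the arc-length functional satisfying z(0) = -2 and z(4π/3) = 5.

Parameterise the cylinder of radius R = 21 as
    r(θ) = (21 cos θ, 21 sin θ, z(θ)).
The arc-length element is
    ds = sqrt(441 + (dz/dθ)^2) dθ,
so the Lagrangian is L = sqrt(441 + z'^2).
L depends on z' only, not on z or θ, so ∂L/∂z = 0 and
    ∂L/∂z' = z' / sqrt(441 + z'^2).
The Euler-Lagrange equation gives
    d/dθ( z' / sqrt(441 + z'^2) ) = 0,
so z' is constant. Integrating once:
    z(θ) = a θ + b,
a helix on the cylinder (a straight line when the cylinder is unrolled). The constants a, b are determined by the endpoint conditions.
With endpoint conditions z(0) = -2 and z(4π/3) = 5: from z(0) = b we get b = -2, and a·4π/3 + -2 = 5 gives a = 21/(4π), so
    z(θ) = (21/(4π)) θ − 2.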